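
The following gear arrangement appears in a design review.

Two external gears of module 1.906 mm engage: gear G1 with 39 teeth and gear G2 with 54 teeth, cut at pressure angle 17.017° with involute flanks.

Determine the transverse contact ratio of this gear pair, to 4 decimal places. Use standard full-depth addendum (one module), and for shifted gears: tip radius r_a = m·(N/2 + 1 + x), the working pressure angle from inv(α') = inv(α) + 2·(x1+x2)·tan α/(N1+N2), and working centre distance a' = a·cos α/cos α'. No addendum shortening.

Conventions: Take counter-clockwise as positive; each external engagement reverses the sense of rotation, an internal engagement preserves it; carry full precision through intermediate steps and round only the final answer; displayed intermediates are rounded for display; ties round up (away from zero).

topology: single-mesh involute geometry — m = 1.906, 39T/54T pair
base radii: r_b1 = 35.539753, r_b2 = 49.208889
tip radii: r_a1 = 39.073000, r_a2 = 53.368000
no profile shift: α' = α, a' = a
action lengths: √(r_a1²−r_b1²) = 16.236541, √(r_a2²−r_b2²) = 20.654991
base pitch p_b = π·m·cos α = 5.725714
CR = (16.236541 + 20.654991 − 88.629000·sin 17.01700°)/5.725714 = 1.913084
contact ratio ≈ 1.9131

1.9131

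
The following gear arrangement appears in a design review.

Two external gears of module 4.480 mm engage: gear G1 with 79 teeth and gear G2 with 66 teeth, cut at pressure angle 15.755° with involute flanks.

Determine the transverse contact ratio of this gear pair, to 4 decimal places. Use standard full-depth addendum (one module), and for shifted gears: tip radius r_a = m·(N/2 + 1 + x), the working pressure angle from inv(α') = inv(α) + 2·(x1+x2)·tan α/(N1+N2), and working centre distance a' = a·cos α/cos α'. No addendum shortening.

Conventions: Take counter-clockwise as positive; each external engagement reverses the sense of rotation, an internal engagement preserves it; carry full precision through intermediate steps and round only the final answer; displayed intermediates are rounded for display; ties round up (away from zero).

class = single-mesh tooth geometry [involute pair 79T × 66T, m = 4.480]
base radii: r_b1 = 170.311886, r_b2 = 142.285880
tip radii: r_a1 = 181.440000, r_a2 = 152.320000
no profile shift: α' = α, a' = a
action lengths: √(r_a1²−r_b1²) = 62.564647, √(r_a2²−r_b2²) = 54.370128
base pitch p_b = π·m·cos α = 13.545584
CR = (62.564647 + 54.370128 − 324.800000·sin 15.75500°)/13.545584 = 2.121993
contact ratio ≈ 2.1220

2.1220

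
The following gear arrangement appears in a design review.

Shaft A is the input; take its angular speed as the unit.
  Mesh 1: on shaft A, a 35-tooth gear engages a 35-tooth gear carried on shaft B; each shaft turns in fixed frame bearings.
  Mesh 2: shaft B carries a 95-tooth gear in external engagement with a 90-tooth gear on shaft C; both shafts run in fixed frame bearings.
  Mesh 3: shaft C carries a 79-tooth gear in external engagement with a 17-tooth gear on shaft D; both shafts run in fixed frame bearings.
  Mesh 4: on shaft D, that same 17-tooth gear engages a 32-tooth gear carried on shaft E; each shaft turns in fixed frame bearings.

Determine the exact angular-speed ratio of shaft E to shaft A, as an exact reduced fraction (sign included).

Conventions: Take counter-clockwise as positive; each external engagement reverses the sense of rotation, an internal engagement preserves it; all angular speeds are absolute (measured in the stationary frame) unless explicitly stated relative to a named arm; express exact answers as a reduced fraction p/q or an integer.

class = fixed-axis compound train [4 meshes; 4 ratios multiply, 4 sense flips]
mesh 1 [35T→35T]: running ratio 1, sense −
mesh 2 [95T→90T]: running ratio 19/18, sense +
mesh 3 [79T→17T]: running ratio 1501/306, sense −
mesh 4 [17T→32T]: running ratio 1501/576, sense +
ω_out/ω_in = 1501/576

1501/576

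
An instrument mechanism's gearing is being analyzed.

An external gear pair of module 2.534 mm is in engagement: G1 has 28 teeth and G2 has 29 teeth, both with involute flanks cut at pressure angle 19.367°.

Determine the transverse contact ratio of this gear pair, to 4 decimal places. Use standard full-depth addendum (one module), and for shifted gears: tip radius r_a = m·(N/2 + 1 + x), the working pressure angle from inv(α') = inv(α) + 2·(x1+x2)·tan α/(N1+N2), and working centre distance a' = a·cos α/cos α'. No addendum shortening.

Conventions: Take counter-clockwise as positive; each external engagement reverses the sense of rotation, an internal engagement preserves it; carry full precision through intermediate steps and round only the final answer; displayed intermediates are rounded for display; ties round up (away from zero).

class = single-mesh tooth geometry [involute pair 28T × 29T, m = 2.534]
base radii: r_b1 = 33.468548, r_b2 = 34.663854
tip radii: r_a1 = 38.010000, r_a2 = 39.277000
no profile shift: α' = α, a' = a
action lengths: √(r_a1²−r_b1²) = 18.017113, √(r_a2²−r_b2²) = 18.468892
base pitch p_b = π·m·cos α = 7.510325
CR = (18.017113 + 18.468892 − 72.219000·sin 19.36700°)/7.510325 = 1.669288
contact ratio ≈ 1.6693

1.6693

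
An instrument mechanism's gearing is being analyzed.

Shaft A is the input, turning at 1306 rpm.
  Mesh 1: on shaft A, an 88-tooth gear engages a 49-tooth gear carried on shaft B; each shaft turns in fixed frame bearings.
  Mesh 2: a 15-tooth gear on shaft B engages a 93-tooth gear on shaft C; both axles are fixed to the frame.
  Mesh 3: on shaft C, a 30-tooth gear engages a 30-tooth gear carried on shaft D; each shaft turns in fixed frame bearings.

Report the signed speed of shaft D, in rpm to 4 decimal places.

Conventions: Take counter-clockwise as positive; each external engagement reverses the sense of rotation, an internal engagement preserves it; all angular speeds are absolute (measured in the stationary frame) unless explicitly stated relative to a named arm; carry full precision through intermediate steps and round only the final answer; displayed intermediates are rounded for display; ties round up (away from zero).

class = fixed-axis compound train [3 meshes; 3 ratios multiply, 3 sense flips]
mesh 1 [88T→49T]: ω = 1306.0000×88/49 = 2345.4694 rpm, sense flips to −
mesh 2 [15T→93T]: ω = 2345.4694×15/93 = 378.3015 rpm, sense flips to +
mesh 3 [30T→30T]: ω = 378.3015×30/30 = 378.3015 rpm, sense flips to −
signed output speed = -378.3015 rpm

-378.3015 rpm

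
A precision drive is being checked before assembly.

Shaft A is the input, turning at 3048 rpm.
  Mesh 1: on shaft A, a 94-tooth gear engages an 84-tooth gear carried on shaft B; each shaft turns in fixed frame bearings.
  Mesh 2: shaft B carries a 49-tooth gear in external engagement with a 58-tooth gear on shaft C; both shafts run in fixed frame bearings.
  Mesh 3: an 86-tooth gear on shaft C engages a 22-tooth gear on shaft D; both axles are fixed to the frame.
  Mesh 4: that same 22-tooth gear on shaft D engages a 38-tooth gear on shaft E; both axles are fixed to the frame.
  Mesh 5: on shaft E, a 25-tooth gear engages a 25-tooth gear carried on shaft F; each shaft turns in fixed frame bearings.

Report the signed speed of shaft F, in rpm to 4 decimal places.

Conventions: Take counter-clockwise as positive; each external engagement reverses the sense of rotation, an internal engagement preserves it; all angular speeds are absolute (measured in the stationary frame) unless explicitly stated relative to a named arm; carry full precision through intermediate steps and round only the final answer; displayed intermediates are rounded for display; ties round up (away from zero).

recognized (6 fixed axles, 5 meshes): fixed-axis compound train
mesh 1 [94T→84T]: ω = 3048.0000×94/84 = 3410.8571 rpm, sense flips to −
mesh 2 [49T→58T]: ω = 3410.8571×49/58 = 2881.5862 rpm, sense flips to +
mesh 3 [86T→22T]: ω = 2881.5862×86/22 = 11264.3824 rpm, sense flips to −
mesh 4 [22T→38T]: ω = 11264.3824×22/38 = 6521.4846 rpm, sense flips to +
mesh 5 [25T→25T]: ω = 6521.4846×25/25 = 6521.4846 rpm, sense flips to −
signed output speed = -6521.4846 rpm

-6521.4846 rpm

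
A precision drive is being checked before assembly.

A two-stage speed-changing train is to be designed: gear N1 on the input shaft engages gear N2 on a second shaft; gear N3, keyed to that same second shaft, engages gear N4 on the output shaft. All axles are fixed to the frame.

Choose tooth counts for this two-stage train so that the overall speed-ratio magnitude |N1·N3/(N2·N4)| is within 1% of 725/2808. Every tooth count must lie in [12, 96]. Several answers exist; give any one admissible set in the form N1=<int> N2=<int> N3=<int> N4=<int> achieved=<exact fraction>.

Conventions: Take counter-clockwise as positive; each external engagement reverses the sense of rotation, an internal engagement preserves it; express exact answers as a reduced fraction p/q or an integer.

N1=25 N2=36 N3=29 N4=78 achieved=725/2808

topology: fixed-axis compound train — 2 stages, target 725/2808
target = 725/2808 in lowest terms: an exact hit needs N1·N3 = k·725 and N2·N4 = k·2808 for one integer k, every count in [12, 96]; additionally prefer no 1:1 stage (N1 ≠ N2, N3 ≠ N4)
k = 1: N1·N3 = 725 = 25·29, N2·N4 = 2808 = 36·78
achieved = 25·29/(36·78) = 725/2808; |achieved − target| = 0 ≤ 29/11232 ✓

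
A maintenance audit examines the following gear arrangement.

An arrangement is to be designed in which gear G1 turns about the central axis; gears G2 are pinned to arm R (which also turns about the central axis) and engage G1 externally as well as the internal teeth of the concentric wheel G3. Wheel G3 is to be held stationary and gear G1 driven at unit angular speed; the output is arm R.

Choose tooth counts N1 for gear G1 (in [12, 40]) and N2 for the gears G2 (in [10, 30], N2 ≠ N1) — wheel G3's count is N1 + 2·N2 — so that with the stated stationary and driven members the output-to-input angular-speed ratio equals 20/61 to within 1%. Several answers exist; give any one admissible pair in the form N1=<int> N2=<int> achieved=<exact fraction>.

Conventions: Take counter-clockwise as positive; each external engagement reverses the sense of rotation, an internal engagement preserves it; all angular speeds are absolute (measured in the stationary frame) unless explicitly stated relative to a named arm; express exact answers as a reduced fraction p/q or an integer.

N1=40 N2=21 achieved=20/61

design class (target 20/61): planetary set
Willis with ω_ring = 0: ω_arm/ω_sun = N1/(N1+N3); set equal to 20/61  ⇒  N3/N1 = 1/(20/61) − 1 = 41/20
N3 = N1 + 2·N2  ⇒  N2/N1 = (N3/N1 − 1)/2 = (41/20 − 1)/2 = 21/40
smallest multiple with N1 ≥ 12 and N2 ≥ 10: k = 1  ⇒  N1 = 1·40 = 40, N2 = 1·21 = 21 (N1 ≤ 40, N2 ≤ 30, N2 ≠ N1 ✓), N3 = 40 + 2·21 = 82
check: N1/(N1+N3) with N1 = 40, N3 = 82 gives 20/61; |achieved − target| = 0 ≤ 1/305 ✓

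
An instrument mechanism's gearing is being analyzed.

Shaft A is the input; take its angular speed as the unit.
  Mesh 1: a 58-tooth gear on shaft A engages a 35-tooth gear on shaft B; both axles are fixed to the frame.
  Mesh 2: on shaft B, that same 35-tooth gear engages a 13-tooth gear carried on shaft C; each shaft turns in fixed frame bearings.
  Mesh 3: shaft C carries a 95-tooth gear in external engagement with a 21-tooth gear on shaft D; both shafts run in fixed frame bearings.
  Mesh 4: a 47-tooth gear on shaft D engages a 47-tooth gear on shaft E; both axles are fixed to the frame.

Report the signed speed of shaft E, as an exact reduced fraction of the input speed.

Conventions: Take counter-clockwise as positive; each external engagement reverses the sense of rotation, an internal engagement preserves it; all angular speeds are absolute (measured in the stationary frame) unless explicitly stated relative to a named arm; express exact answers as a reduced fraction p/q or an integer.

4-mesh fixed-axis compound train (all bearings frame-fixed)
mesh 1 [58T→35T]: |ω|/ω_in = 1×58/35 = 58/35, sense flips to −
mesh 2 [35T→13T]: |ω|/ω_in = (58/35)×35/13 = 58/13, sense flips to +
mesh 3 [95T→21T]: |ω|/ω_in = (58/13)×95/21 = 5510/273, sense flips to −
mesh 4 [47T→47T]: |ω|/ω_in = (5510/273)×47/47 = 5510/273, sense flips to +
signed output speed (× input speed) = 5510/273

5510/273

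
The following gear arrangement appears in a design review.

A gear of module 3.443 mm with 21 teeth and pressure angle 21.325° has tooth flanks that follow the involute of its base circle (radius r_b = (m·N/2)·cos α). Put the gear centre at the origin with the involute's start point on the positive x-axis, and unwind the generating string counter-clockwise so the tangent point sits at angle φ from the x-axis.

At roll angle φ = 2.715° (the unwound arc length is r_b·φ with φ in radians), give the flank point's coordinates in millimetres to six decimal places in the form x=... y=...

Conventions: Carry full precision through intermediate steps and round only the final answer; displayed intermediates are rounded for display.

x=33.714089 y=0.001194

topology: single-mesh involute geometry — m = 3.443, N = 21
pitch radius r_p = m·N/2 = 3.443·21/2 = 36.151500
base radius r_b = r_p·cos α = 36.151500·cos 21.325° = 33.676302
roll angle φ = 2.715° = 0.04738569 rad
x = r_b·(cos φ + φ·sin φ) = 33.714089
y = r_b·(sin φ − φ·cos φ) = 0.001194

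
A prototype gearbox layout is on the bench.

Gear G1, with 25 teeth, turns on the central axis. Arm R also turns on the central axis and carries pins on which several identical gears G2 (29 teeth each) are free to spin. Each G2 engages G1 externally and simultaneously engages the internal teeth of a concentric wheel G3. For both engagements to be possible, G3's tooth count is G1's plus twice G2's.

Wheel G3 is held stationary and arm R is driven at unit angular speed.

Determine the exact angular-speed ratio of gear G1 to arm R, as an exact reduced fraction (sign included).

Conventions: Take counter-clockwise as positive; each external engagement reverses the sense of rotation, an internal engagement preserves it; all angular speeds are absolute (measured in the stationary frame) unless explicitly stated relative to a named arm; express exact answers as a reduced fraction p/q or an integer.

class = planetary set [G3 = 25+2·29 = 83; Willis about the carrier]
ring teeth: 25 + 2·29 = 83
25(ω_sun−ω_arm) = −83(ω_ring−ω_arm),  ω_ring = 0, ω_arm = 1
ω_sun = 1 − (83/25)(0−1) = 108/25
ω_out/ω_in = 108/25

108/25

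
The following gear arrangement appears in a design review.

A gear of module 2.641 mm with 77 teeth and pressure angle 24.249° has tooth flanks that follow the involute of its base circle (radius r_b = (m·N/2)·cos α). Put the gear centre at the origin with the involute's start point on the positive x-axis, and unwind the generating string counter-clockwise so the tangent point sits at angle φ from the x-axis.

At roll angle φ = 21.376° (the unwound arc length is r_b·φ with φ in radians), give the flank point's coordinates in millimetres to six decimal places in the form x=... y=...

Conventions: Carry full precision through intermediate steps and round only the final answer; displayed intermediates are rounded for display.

x=98.936504 y=1.582513

topology: single-mesh involute geometry — m = 2.641, N = 77
pitch radius r_p = m·N/2 = 2.641·77/2 = 101.678500
base radius r_b = r_p·cos α = 101.678500·cos 24.249° = 92.707326
roll angle φ = 21.376° = 0.37308158 rad
x = r_b·(cos φ + φ·sin φ) = 98.936504
y = r_b·(sin φ − φ·cos φ) = 1.582513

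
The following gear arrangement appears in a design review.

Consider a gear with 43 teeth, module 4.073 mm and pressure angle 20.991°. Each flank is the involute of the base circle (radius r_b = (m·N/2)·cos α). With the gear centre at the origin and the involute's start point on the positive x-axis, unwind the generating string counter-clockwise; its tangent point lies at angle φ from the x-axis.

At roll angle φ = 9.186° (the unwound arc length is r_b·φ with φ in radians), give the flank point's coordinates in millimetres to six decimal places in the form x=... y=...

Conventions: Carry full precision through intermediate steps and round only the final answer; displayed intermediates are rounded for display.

class = single-mesh tooth geometry [base-circle involute, m = 4.073, 43T]
pitch radius r_p = m·N/2 = 4.073·43/2 = 87.569500
base radius r_b = r_p·cos α = 87.569500·cos 20.991° = 81.758100
roll angle φ = 9.186° = 0.16032595 rad
x = r_b·(cos φ + φ·sin φ) = 82.802129
y = r_b·(sin φ − φ·cos φ) = 0.112022

x=82.802129 y=0.112022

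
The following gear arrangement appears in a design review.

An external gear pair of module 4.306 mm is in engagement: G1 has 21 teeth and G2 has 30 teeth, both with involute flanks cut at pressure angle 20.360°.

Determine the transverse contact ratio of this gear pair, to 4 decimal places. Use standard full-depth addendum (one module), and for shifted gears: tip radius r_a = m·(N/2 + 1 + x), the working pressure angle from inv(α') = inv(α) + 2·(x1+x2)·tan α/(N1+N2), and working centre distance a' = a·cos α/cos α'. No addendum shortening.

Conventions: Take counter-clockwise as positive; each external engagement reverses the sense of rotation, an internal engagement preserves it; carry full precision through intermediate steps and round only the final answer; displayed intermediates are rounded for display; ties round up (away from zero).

recognized (one external pair, fixed centres): single-mesh tooth geometry, m = 4.306, N1 = 21, N2 = 30
base radii: r_b1 = 42.388323, r_b2 = 60.554747
tip radii: r_a1 = 49.519000, r_a2 = 68.896000
no profile shift: α' = α, a' = a
action lengths: √(r_a1²−r_b1²) = 25.600028, √(r_a2²−r_b2²) = 32.860028
base pitch p_b = π·m·cos α = 12.682557
CR = (25.600028 + 32.860028 − 109.803000·sin 20.36000°)/12.682557 = 1.597285
contact ratio ≈ 1.5973

1.5973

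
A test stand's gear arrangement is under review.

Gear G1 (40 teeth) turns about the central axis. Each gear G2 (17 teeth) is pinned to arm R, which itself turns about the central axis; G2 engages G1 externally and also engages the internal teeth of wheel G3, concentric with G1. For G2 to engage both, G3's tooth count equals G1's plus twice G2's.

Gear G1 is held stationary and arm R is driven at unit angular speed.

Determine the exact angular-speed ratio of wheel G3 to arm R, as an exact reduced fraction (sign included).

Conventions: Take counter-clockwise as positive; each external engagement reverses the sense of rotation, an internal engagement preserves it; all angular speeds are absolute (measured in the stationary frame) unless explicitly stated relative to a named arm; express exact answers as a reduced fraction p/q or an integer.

class = planetary set [G3 = 40+2·17 = 74; Willis about the carrier]
ring teeth: 40 + 2·17 = 74
40(ω_sun−ω_arm) = −74(ω_ring−ω_arm),  ω_sun = 0, ω_arm = 1
ω_ring = 1 − (40/74)(0−1) = 57/37
ω_out/ω_in = 57/37

57/37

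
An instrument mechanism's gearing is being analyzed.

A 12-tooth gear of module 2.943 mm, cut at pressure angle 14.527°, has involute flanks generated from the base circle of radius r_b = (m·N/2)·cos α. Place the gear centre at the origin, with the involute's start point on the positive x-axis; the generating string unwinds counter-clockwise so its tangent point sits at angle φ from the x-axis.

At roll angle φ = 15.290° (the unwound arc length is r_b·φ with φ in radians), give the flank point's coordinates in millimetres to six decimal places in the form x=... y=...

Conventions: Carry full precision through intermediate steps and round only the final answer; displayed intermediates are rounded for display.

single-mesh involute tooth geometry (12T wheel at module 2.943)
pitch radius r_p = m·N/2 = 2.943·12/2 = 17.658000
base radius r_b = r_p·cos α = 17.658000·cos 14.527° = 17.093466
roll angle φ = 15.290° = 0.26686084 rad
x = r_b·(cos φ + φ·sin φ) = 17.691325
y = r_b·(sin φ − φ·cos φ) = 0.107515

x=17.691325 y=0.107515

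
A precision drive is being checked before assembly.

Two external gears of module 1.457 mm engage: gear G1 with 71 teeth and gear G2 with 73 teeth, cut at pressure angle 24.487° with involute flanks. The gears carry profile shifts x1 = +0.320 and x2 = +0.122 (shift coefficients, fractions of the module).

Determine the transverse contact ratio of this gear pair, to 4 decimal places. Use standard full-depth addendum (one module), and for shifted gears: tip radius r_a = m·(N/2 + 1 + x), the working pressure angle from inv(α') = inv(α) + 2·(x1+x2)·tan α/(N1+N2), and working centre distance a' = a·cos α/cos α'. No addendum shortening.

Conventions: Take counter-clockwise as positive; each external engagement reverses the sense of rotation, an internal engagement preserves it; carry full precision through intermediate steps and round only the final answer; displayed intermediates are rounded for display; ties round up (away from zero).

single-mesh involute tooth geometry (71T engaging 73T at module 1.457)
base radii: r_b1 = 47.071247, r_b2 = 48.397198
tip radii: r_a1 = 53.646740, r_a2 = 54.815254
inv(α') = inv(24.487°) + 2·(+0.320+0.122)·tan α/(71+73) = 0.03086947  ⇒  α' = 25.23311°
a' = a·cos α / cos α' = 104.9040·cos 24.487°/cos 25.23311° = 105.538875
action lengths: √(r_a1²−r_b1²) = 25.734615, √(r_a2²−r_b2²) = 25.737585
base pitch p_b = π·m·cos α = 4.165597
CR = (25.734615 + 25.737585 − 105.538875·sin 25.23311°)/4.165597 = 1.555781
contact ratio ≈ 1.5558

1.5558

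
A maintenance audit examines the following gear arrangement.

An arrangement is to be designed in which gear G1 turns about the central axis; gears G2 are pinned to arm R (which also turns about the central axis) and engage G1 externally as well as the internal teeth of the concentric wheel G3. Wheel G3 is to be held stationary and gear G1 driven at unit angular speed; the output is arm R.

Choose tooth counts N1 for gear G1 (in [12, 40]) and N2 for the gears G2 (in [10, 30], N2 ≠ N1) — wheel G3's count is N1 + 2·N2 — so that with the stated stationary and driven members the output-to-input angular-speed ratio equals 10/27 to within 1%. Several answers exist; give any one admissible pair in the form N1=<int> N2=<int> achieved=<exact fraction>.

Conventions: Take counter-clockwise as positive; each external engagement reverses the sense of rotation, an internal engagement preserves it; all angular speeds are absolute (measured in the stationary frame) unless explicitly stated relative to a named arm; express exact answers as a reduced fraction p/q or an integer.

N1=40 N2=14 achieved=10/27

planetary set to be sized for 10/27 (Willis relation)
Willis with ω_ring = 0: ω_arm/ω_sun = N1/(N1+N3); set equal to 10/27  ⇒  N3/N1 = 1/(10/27) − 1 = 17/10
N3 = N1 + 2·N2  ⇒  N2/N1 = (N3/N1 − 1)/2 = (17/10 − 1)/2 = 7/20
smallest multiple with N1 ≥ 12 and N2 ≥ 10: k = 2  ⇒  N1 = 2·20 = 40, N2 = 2·7 = 14 (N1 ≤ 40, N2 ≤ 30, N2 ≠ N1 ✓), N3 = 40 + 2·14 = 68
check: N1/(N1+N3) with N1 = 40, N3 = 68 gives 10/27; |achieved − target| = 0 ≤ 1/270 ✓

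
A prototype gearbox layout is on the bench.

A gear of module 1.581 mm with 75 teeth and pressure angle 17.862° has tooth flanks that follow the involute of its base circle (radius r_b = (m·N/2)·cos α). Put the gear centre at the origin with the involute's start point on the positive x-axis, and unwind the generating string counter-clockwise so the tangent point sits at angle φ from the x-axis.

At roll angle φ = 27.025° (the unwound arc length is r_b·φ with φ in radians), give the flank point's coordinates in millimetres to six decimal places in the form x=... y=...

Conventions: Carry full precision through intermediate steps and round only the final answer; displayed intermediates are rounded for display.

x=62.362058 y=1.930292

single-mesh involute tooth geometry (75T wheel at module 1.581)
pitch radius r_p = m·N/2 = 1.581·75/2 = 59.287500
base radius r_b = r_p·cos α = 59.287500·cos 17.862° = 56.429726
roll angle φ = 27.025° = 0.47167523 rad
x = r_b·(cos φ + φ·sin φ) = 62.362058
y = r_b·(sin φ − φ·cos φ) = 1.930292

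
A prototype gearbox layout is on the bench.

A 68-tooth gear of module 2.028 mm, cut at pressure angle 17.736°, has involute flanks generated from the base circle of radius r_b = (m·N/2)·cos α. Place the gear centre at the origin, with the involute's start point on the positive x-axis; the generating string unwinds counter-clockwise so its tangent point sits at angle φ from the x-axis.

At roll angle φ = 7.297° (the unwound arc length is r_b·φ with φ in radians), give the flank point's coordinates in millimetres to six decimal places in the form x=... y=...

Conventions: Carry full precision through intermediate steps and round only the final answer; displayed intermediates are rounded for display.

x=66.205185 y=0.045148

single-mesh involute tooth geometry (68T wheel at module 2.028)
pitch radius r_p = m·N/2 = 2.028·68/2 = 68.952000
base radius r_b = r_p·cos α = 68.952000·cos 17.736° = 65.674730
roll angle φ = 7.297° = 0.12735668 rad
x = r_b·(cos φ + φ·sin φ) = 66.205185
y = r_b·(sin φ − φ·cos φ) = 0.045148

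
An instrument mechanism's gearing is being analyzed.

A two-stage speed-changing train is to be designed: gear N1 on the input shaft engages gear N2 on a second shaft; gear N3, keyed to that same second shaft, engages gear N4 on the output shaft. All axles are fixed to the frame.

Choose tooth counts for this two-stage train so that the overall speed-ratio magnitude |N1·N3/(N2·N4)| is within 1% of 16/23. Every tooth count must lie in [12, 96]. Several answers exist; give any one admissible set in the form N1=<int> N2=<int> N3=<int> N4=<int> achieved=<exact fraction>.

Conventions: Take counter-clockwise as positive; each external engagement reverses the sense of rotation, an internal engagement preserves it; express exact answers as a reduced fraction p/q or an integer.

N1=12 N2=23 N3=16 N4=12 achieved=16/23

design class (target 16/23): fixed-axis compound train
target = 16/23 in lowest terms: an exact hit needs N1·N3 = k·16 and N2·N4 = k·23 for one integer k, every count in [12, 96]; additionally prefer no 1:1 stage (N1 ≠ N2, N3 ≠ N4)
k = 1…11: no 1:1-free in-range split of k·16 and k·23 into factor pairs; take k = 12
k = 12: N1·N3 = 192 = 12·16, N2·N4 = 276 = 23·12
achieved = 12·16/(23·12) = 16/23; |achieved − target| = 0 ≤ 4/575 ✓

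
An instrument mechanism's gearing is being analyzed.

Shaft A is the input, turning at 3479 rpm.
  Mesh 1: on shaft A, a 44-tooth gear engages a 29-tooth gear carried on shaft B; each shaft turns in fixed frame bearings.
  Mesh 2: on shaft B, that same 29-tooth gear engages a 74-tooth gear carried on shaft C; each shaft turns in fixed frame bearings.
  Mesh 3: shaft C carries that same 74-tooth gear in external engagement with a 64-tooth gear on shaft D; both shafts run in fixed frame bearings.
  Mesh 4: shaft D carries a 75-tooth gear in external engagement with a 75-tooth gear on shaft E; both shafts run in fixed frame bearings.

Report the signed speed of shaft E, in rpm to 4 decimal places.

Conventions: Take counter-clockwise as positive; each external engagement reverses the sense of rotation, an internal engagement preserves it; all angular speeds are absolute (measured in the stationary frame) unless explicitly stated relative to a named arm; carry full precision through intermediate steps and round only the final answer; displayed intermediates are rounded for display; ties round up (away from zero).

+2391.8125 rpm

recognized (5 fixed axles, 4 meshes): fixed-axis compound train
mesh 1 [44T→29T]: ω = 3479.0000×44/29 = 5278.4828 rpm, sense flips to −
mesh 2 [29T→74T]: ω = 5278.4828×29/74 = 2068.5946 rpm, sense flips to +
mesh 3 [74T→64T]: ω = 2068.5946×74/64 = 2391.8125 rpm, sense flips to −
mesh 4 [75T→75T]: ω = 2391.8125×75/75 = 2391.8125 rpm, sense flips to +
signed output speed = +2391.8125 rpm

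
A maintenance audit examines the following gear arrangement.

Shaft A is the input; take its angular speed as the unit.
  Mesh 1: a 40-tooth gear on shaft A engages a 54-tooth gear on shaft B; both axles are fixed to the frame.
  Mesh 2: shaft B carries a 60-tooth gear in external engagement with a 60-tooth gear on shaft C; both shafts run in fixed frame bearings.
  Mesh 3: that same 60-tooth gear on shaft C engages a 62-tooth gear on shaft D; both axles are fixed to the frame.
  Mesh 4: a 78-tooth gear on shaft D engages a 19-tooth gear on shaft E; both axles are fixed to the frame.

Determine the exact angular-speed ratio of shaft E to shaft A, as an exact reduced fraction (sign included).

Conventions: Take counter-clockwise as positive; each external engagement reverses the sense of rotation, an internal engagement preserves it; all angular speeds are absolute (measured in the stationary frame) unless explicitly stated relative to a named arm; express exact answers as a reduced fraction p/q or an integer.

5200/1767

class = fixed-axis compound train [4 meshes; 4 ratios multiply, 4 sense flips]
mesh 1 [40T→54T]: running ratio 20/27, sense −
mesh 2 [60T→60T]: running ratio 20/27, sense +
mesh 3 [60T→62T]: running ratio 200/279, sense −
mesh 4 [78T→19T]: running ratio 5200/1767, sense +
ω_out/ω_in = 5200/1767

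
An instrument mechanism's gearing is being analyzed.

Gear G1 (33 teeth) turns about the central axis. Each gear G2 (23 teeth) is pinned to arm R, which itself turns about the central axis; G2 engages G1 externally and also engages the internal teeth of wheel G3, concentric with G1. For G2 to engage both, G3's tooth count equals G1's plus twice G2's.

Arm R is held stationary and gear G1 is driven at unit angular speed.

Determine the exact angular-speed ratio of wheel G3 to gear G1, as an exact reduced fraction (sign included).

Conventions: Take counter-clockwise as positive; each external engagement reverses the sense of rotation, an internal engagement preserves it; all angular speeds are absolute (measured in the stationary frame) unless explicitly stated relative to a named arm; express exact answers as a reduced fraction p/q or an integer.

planetary set (33T centre, 23T on arm, 79T internal) — Willis relation
ring teeth: 33 + 2·23 = 79
33(ω_sun−ω_arm) = −79(ω_ring−ω_arm),  ω_arm = 0, ω_sun = 1
ω_ring = 0 − (33/79)(1−0) = -33/79
ω_out/ω_in = -33/79

-33/79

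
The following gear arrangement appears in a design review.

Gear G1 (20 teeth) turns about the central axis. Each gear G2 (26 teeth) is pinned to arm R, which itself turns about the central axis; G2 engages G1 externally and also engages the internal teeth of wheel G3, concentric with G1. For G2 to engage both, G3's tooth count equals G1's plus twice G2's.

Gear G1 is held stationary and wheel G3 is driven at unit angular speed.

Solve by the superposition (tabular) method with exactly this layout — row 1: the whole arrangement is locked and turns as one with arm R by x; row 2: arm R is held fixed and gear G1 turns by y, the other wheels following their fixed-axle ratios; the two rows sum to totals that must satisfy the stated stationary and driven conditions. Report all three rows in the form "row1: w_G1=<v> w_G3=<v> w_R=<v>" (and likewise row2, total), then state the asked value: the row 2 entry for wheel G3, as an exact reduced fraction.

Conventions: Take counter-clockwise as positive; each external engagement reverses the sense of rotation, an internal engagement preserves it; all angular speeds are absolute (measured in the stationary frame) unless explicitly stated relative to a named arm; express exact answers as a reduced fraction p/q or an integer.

class = planetary set [G3 = 20+2·26 = 72; Willis about the carrier]
row 1 — lock + rotate with arm: ω_sun = ω_ring = ω_arm = x
row 2 — arm fixed, fixed-axis ratios: sun y, ring −(20/72)·y, arm 0
boundary: total ω_sun = x + y = 0 and total ω_ring = x − (20/72)·y = 1  ⇒  y = -18/23, x = 18/23
row 2 ring = −(20/72)·(-18/23) = 5/23
totals (row 1 + row 2): sun 18/23 + (-18/23) = 0, ring 18/23 + 5/23 = 1, arm 18/23 + 0 = 18/23
asked cell (row2, ring) = 5/23

row1: w_G1=18/23 w_G3=18/23 w_R=18/23
row2: w_G1=-18/23 w_G3=5/23 w_R=0
total: w_G1=0 w_G3=1 w_R=18/23
asked value: 5/23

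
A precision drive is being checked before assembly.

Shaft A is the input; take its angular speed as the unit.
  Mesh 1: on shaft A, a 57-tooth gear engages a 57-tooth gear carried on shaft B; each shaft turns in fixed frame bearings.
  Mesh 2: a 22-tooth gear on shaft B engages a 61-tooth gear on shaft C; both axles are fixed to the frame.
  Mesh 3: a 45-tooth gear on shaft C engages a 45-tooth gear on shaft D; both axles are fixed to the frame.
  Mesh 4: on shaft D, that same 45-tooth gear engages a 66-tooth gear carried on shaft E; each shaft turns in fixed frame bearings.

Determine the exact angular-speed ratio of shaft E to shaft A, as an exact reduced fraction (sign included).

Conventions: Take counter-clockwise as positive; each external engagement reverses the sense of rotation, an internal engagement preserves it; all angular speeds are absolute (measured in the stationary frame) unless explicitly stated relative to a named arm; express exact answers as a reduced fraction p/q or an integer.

class = fixed-axis compound train [4 meshes; 4 ratios multiply, 4 sense flips]
mesh 1 [57T→57T]: running ratio 1, sense −
mesh 2 [22T→61T]: running ratio 22/61, sense +
mesh 3 [45T→45T]: running ratio 22/61, sense −
mesh 4 [45T→66T]: running ratio 15/61, sense +
ω_out/ω_in = 15/61

15/61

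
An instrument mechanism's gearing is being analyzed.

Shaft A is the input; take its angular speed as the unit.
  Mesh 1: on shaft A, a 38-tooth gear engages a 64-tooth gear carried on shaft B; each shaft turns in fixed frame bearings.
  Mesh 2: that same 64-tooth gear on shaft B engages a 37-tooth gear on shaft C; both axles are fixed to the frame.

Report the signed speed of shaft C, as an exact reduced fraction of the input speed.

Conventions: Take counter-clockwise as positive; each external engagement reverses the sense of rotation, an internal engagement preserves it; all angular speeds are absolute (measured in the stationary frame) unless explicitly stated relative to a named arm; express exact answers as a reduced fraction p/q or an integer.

38/37

2-mesh fixed-axis compound train (all bearings frame-fixed)
mesh 1 [38T→64T]: |ω|/ω_in = 1×38/64 = 19/32, sense flips to −
mesh 2 [64T→37T]: |ω|/ω_in = (19/32)×64/37 = 38/37, sense flips to +
signed output speed (× input speed) = 38/37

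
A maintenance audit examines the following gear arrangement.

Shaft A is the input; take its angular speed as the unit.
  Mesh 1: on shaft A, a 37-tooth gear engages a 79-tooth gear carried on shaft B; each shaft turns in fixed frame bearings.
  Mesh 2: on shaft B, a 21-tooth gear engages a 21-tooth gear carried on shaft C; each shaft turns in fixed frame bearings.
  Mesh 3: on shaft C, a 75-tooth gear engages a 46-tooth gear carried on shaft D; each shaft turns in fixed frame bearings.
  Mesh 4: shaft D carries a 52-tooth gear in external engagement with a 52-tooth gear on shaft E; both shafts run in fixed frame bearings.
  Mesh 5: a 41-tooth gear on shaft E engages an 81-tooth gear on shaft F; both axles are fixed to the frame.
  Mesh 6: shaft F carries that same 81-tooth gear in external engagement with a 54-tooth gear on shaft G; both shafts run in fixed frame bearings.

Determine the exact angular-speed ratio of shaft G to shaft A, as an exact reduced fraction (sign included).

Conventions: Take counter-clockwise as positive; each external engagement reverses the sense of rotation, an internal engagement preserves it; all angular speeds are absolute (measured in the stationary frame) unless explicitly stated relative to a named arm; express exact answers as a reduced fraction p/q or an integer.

class = fixed-axis compound train [6 meshes; 6 ratios multiply, 6 sense flips]
mesh 1 [37T→79T]: running ratio 37/79, sense −
mesh 2 [21T→21T]: running ratio 37/79, sense +
mesh 3 [75T→46T]: running ratio 2775/3634, sense −
mesh 4 [52T→52T]: running ratio 2775/3634, sense +
mesh 5 [41T→81T]: running ratio 37925/98118, sense −
mesh 6 [81T→54T]: running ratio 37925/65412, sense +
ω_out/ω_in = 37925/65412

37925/65412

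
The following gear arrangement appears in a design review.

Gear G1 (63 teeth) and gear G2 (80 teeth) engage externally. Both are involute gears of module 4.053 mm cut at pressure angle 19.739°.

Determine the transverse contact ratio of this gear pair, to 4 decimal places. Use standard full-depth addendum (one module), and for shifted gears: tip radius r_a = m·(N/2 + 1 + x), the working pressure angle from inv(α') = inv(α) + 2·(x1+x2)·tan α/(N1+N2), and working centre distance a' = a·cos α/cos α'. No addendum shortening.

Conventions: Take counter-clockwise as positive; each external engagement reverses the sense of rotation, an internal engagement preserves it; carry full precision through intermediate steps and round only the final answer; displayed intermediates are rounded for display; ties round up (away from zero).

1.8247

recognized (one external pair, fixed centres): single-mesh tooth geometry, m = 4.053, N1 = 63, N2 = 80
base radii: r_b1 = 120.167752, r_b2 = 152.593970
tip radii: r_a1 = 131.722500, r_a2 = 166.173000
no profile shift: α' = α, a' = a
action lengths: √(r_a1²−r_b1²) = 53.949314, √(r_a2²−r_b2²) = 65.791687
base pitch p_b = π·m·cos α = 11.984702
CR = (53.949314 + 65.791687 − 289.789500·sin 19.73900°)/11.984702 = 1.824714
contact ratio ≈ 1.8247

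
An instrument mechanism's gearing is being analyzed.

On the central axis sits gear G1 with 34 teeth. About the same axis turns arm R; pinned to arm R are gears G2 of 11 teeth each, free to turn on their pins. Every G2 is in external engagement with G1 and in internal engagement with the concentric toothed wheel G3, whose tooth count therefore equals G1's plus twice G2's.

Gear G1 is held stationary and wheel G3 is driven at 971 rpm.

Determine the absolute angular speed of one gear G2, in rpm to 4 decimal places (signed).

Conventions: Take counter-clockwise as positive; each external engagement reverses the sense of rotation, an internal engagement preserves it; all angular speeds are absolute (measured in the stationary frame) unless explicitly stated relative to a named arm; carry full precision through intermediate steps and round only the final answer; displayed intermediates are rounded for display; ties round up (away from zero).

planetary set (34T centre, 11T on arm, 56T internal) — Willis relation
normalise by the input: solve with ω_ring = 1, then scale by 971 rpm
ring teeth: 34 + 2·11 = 56
34(ω_sun−ω_arm) = −56(ω_ring−ω_arm),  ω_sun = 0, ω_ring = 1
34(0−ω_arm) = −56(1−ω_arm)  ⇒  90·ω_arm = 56  ⇒  ω_arm = 28/45
sun–planet mesh: 34·(0−28/45) = −11·(ω_p−ω_arm)  ⇒  ω_p−ω_arm = 952/495
ω_p = 28/45 + 952/495 = 28/11
scale: ω_p = 28/11 × 971 rpm = +2471.6364 rpm

+2471.6364 rpm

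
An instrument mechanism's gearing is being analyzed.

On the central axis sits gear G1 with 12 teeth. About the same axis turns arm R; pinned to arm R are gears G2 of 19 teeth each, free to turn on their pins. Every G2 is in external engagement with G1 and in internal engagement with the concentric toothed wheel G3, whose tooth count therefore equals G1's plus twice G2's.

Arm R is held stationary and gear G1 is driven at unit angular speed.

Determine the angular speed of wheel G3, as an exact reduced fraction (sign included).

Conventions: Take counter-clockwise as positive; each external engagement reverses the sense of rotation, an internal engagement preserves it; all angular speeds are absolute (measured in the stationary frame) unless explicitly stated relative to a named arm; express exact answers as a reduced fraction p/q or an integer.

topology: planetary set — G1 12T / G2 19T / G3 50T, arm = carrier (Willis)
ring teeth: 12 + 2·19 = 50
12(ω_sun−ω_arm) = −50(ω_ring−ω_arm),  ω_arm = 0, ω_sun = 1
ω_ring = 0 − (12/50)(1−0) = -6/25
exact speed ratio = -6/25

-6/25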